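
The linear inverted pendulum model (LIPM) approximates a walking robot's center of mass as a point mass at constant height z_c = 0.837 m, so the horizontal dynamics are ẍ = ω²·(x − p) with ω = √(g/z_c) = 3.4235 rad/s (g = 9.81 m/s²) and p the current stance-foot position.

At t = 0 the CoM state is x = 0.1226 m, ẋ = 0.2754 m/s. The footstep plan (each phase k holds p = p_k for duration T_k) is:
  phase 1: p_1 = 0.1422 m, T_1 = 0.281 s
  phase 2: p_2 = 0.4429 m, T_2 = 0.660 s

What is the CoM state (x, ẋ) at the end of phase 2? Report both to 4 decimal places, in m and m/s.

x = -0.2523, ẋ = -2.2590

phase 1: p=0.1422, T=0.281, ωT=0.962004, cosh=1.499530, sinh=1.117404; start (x,ẋ)=(0.122600, 0.275400) → end (x,ẋ)=(0.202698, 0.337992)
phase 2: p=0.4429, T=0.660, ωT=2.259510, cosh=4.841398, sinh=4.736996; start (x,ẋ)=(0.202698, 0.337992) → end (x,ẋ)=(-0.252345, -2.259033)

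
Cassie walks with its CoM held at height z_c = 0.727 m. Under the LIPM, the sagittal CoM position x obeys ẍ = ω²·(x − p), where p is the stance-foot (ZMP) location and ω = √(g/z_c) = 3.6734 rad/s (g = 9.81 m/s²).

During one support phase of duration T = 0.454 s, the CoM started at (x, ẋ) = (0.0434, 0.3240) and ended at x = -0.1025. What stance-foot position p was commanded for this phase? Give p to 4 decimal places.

p = 0.2563

ωT = 3.6734·0.454 = 1.667724; cosh(ωT) = 2.744383, sinh(ωT) = 2.555706
x(T) = p + (x₀−p)·cosh(ωT) + (ẋ₀/ω)·sinh(ωT) ⇒ p·(1 − cosh) = x(T) − x₀·cosh − (ẋ₀/ω)·sinh
numerator   = -0.1025 − (0.0434)·2.744383 − (0.3240/3.6734)·2.555706 = -0.447024
denominator = 1 − 2.744383 = -1.744383
p = -0.447024 / -1.744383 = 0.2563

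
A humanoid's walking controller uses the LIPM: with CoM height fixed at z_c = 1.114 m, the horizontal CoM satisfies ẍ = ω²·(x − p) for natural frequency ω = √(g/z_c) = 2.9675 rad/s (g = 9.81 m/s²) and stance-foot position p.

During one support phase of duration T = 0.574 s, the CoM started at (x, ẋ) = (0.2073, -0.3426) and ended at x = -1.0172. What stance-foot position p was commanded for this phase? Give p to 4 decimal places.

ωT = 2.9675·0.574 = 1.703345; cosh(ωT) = 2.837181, sinh(ωT) = 2.655107
x(T) = p + (x₀−p)·cosh(ωT) + (ẋ₀/ω)·sinh(ωT) ⇒ p·(1 − cosh) = x(T) − x₀·cosh − (ẋ₀/ω)·sinh
numerator   = -1.0172 − (0.2073)·2.837181 − (-0.3426/2.9675)·2.655107 = -1.298814
denominator = 1 − 2.837181 = -1.837181
p = -1.298814 / -1.837181 = 0.7070

p = 0.7070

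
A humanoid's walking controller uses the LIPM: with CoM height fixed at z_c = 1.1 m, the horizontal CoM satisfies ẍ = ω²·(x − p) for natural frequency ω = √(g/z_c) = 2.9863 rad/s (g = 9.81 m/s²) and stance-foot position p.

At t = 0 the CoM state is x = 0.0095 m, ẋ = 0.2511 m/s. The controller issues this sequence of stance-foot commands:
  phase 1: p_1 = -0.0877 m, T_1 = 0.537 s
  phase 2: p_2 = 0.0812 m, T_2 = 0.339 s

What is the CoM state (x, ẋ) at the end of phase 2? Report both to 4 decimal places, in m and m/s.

x = 1.0586, ẋ = 3.0993

phase 1: p=-0.0877, T=0.537, ωT=1.603643, cosh=2.586136, sinh=2.384974; start (x,ẋ)=(0.009500, 0.251100) → end (x,ẋ)=(0.364211, 1.341661)
phase 2: p=0.0812, T=0.339, ωT=1.012356, cosh=1.557719, sinh=1.194357; start (x,ẋ)=(0.364211, 1.341661) → end (x,ẋ)=(1.058642, 3.099348)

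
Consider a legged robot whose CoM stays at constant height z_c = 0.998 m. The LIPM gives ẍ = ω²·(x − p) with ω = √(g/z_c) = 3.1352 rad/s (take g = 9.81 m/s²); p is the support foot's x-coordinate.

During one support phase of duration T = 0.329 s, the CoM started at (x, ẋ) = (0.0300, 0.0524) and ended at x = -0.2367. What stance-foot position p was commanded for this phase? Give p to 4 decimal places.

p = 0.5244

ωT = 3.1352·0.329 = 1.031481; cosh(ωT) = 1.580848, sinh(ωT) = 1.224369
x(T) = p + (x₀−p)·cosh(ωT) + (ẋ₀/ω)·sinh(ωT) ⇒ p·(1 − cosh) = x(T) − x₀·cosh − (ẋ₀/ω)·sinh
numerator   = -0.2367 − (0.0300)·1.580848 − (0.0524/3.1352)·1.224369 = -0.304589
denominator = 1 − 1.580848 = -0.580848
p = -0.304589 / -0.580848 = 0.5244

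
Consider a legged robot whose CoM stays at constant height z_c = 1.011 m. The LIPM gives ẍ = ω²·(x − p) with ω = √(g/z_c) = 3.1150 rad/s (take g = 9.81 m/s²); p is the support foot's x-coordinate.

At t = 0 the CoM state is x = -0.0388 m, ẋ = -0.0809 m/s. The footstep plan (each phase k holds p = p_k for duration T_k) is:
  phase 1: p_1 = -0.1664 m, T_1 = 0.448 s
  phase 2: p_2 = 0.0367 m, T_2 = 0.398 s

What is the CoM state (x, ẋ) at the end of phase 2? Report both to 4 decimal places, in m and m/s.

phase 1: p=-0.1664, T=0.448, ωT=1.395520, cosh=2.142389, sinh=1.894685; start (x,ẋ)=(-0.038800, -0.080900) → end (x,ẋ)=(0.057762, 0.579769)
phase 2: p=0.0367, T=0.398, ωT=1.239770, cosh=1.872135, sinh=1.582684; start (x,ẋ)=(0.057762, 0.579769) → end (x,ẋ)=(0.370702, 1.189241)

x = 0.3707, ẋ = 1.1892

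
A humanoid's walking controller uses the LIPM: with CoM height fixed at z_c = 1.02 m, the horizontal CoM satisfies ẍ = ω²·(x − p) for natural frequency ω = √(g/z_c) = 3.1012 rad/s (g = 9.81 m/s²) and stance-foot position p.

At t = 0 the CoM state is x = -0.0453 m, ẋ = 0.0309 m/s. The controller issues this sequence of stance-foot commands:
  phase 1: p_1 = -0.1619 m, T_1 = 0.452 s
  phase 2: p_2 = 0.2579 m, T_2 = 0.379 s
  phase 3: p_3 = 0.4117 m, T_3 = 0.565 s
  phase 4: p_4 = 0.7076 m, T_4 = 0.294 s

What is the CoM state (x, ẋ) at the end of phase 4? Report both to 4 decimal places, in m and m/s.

x = 1.3596, ẋ = 2.4502

phase 1: p=-0.1619, T=0.452, ωT=1.401742, cosh=2.154220, sinh=1.908052; start (x,ẋ)=(-0.045300, 0.030900) → end (x,ẋ)=(0.108294, 0.756517)
phase 2: p=0.2579, T=0.379, ωT=1.175355, cosh=1.774001, sinh=1.465291; start (x,ẋ)=(0.108294, 0.756517) → end (x,ẋ)=(0.349946, 0.662226)
phase 3: p=0.4117, T=0.565, ωT=1.752178, cosh=2.970273, sinh=2.796877; start (x,ẋ)=(0.349946, 0.662226) → end (x,ẋ)=(0.825516, 1.431359)
phase 4: p=0.7076, T=0.294, ωT=0.911753, cosh=1.445250, sinh=1.043431; start (x,ẋ)=(0.825516, 1.431359) → end (x,ẋ)=(1.359613, 2.450234)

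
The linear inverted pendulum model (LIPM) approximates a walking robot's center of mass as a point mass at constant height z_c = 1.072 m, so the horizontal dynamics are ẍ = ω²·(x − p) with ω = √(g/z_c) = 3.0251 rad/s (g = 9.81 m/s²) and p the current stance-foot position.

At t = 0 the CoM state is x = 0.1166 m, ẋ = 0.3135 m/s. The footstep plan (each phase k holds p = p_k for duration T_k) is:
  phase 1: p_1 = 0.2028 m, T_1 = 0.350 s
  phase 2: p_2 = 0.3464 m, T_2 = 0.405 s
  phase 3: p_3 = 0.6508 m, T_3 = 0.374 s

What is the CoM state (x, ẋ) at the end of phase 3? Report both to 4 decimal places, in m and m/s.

x = -0.3726, ẋ = -2.7389

phase 1: p=0.2028, T=0.350, ωT=1.058785, cosh=1.614872, sinh=1.267995; start (x,ẋ)=(0.116600, 0.313500) → end (x,ẋ)=(0.195004, 0.175615)
phase 2: p=0.3464, T=0.405, ωT=1.225166, cosh=1.849219, sinh=1.555510; start (x,ẋ)=(0.195004, 0.175615) → end (x,ẋ)=(0.156737, -0.387653)
phase 3: p=0.6508, T=0.374, ωT=1.131387, cosh=1.711270, sinh=1.388685; start (x,ẋ)=(0.156737, -0.387653) → end (x,ẋ)=(-0.372628, -2.738892)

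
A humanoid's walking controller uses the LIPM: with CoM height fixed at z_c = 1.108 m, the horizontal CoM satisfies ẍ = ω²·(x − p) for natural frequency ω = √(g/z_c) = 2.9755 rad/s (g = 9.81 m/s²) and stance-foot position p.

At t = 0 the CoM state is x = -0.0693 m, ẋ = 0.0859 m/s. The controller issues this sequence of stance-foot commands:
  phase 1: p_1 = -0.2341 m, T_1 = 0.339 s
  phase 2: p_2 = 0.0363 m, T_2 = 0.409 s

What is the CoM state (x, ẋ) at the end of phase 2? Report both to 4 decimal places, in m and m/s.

x = 0.4437, ẋ = 1.4068

phase 1: p=-0.2341, T=0.339, ωT=1.008695, cosh=1.553357, sinh=1.188662; start (x,ẋ)=(-0.069300, 0.085900) → end (x,ẋ)=(0.056209, 0.716309)
phase 2: p=0.0363, T=0.409, ωT=1.216979, cosh=1.836548, sinh=1.540424; start (x,ẋ)=(0.056209, 0.716309) → end (x,ẋ)=(0.443698, 1.406788)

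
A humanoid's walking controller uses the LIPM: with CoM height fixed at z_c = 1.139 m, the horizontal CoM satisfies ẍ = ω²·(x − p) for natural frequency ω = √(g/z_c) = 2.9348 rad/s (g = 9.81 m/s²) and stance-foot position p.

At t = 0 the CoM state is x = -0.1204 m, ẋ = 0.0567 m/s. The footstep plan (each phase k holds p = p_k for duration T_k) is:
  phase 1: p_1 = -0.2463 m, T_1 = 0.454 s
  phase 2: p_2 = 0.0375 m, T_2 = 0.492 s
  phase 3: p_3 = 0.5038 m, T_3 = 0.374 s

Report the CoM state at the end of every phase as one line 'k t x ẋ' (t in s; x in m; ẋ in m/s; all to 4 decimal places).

phase 1: p=-0.2463, T=0.454, ωT=1.332399, cosh=2.026985, sinh=1.763141; start (x,ẋ)=(-0.120400, 0.056700) → end (x,ẋ)=(0.042961, 0.766395)
phase 2: p=0.0375, T=0.492, ωT=1.443922, cosh=2.236640, sinh=2.000640; start (x,ẋ)=(0.042961, 0.766395) → end (x,ẋ)=(0.572163, 1.746215)
phase 3: p=0.5038, T=0.374, ωT=1.097615, cosh=1.665338, sinh=1.331672; start (x,ẋ)=(0.572163, 1.746215) → end (x,ẋ)=(1.409996, 3.175213)

1 0.4540 0.0430 0.7664
2 0.9460 0.5722 1.7462
3 1.3200 1.4100 3.1752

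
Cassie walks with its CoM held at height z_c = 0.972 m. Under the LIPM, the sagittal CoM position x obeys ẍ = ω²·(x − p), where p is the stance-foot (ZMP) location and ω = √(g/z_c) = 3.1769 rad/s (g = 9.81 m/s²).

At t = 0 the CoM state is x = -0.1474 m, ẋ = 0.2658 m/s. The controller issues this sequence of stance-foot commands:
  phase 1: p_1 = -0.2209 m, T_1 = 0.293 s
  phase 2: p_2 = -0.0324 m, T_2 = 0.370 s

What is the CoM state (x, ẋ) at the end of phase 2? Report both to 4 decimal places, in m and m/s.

phase 1: p=-0.2209, T=0.293, ωT=0.930832, cosh=1.465422, sinh=1.071196; start (x,ẋ)=(-0.147400, 0.265800) → end (x,ẋ)=(-0.023568, 0.639636)
phase 2: p=-0.0324, T=0.370, ωT=1.175453, cosh=1.774145, sinh=1.465466; start (x,ẋ)=(-0.023568, 0.639636) → end (x,ẋ)=(0.278325, 1.175924)

x = 0.2783, ẋ = 1.1759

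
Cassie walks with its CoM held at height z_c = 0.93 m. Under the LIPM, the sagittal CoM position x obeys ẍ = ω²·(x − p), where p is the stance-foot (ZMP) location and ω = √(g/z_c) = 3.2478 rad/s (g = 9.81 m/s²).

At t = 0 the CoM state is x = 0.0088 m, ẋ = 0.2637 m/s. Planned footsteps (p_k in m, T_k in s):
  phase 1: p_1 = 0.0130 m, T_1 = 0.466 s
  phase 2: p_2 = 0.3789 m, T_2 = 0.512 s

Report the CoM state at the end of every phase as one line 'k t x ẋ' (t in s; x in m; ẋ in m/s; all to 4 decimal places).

phase 1: p=0.0130, T=0.466, ωT=1.513475, cosh=2.381316, sinh=2.161172; start (x,ẋ)=(0.008800, 0.263700) → end (x,ẋ)=(0.178471, 0.598473)
phase 2: p=0.3789, T=0.512, ωT=1.662874, cosh=2.732020, sinh=2.542426; start (x,ẋ)=(0.178471, 0.598473) → end (x,ẋ)=(0.299819, -0.019958)

1 0.4660 0.1785 0.5985
2 0.9780 0.2998 -0.0200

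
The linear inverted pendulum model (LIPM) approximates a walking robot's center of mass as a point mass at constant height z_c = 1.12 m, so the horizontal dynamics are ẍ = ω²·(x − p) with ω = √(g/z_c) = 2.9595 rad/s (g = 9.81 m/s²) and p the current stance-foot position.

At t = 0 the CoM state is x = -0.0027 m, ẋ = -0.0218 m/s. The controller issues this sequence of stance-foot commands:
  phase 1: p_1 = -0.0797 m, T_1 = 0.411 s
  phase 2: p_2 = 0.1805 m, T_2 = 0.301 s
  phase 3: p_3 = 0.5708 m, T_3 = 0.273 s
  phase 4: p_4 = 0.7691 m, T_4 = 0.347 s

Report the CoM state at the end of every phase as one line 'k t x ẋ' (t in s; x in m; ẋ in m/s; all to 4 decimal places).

1 0.4110 0.0503 0.3108
2 0.7120 0.1015 0.0519
3 0.9850 -0.0444 -1.1783
4 1.3320 -0.9970 -4.7866

phase 1: p=-0.0797, T=0.411, ωT=1.216354, cosh=1.835585, sinh=1.539277; start (x,ẋ)=(-0.002700, -0.021800) → end (x,ẋ)=(0.050302, 0.310757)
phase 2: p=0.1805, T=0.301, ωT=0.890809, cosh=1.423713, sinh=1.013389; start (x,ẋ)=(0.050302, 0.310757) → end (x,ẋ)=(0.101544, 0.051947)
phase 3: p=0.5708, T=0.273, ωT=0.807944, cosh=1.344532, sinh=0.898758; start (x,ẋ)=(0.101544, 0.051947) → end (x,ẋ)=(-0.044354, -1.178317)
phase 4: p=0.7691, T=0.347, ωT=1.026946, cosh=1.575312, sinh=1.217214; start (x,ẋ)=(-0.044354, -1.178317) → end (x,ẋ)=(-0.996975, -4.786558)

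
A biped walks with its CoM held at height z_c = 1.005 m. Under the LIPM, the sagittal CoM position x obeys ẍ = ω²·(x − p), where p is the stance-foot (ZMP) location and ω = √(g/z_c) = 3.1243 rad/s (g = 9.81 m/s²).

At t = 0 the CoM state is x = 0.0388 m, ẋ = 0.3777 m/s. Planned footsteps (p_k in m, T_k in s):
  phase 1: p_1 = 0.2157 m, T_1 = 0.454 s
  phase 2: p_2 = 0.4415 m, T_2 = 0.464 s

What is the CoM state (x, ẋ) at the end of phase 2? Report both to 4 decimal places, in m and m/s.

phase 1: p=0.2157, T=0.454, ωT=1.418432, cosh=2.186366, sinh=1.944273; start (x,ẋ)=(0.038800, 0.377700) → end (x,ẋ)=(0.063977, -0.248787)
phase 2: p=0.4415, T=0.464, ωT=1.449675, cosh=2.248188, sinh=2.013542; start (x,ẋ)=(0.063977, -0.248787) → end (x,ẋ)=(-0.567580, -2.934283)

x = -0.5676, ẋ = -2.9343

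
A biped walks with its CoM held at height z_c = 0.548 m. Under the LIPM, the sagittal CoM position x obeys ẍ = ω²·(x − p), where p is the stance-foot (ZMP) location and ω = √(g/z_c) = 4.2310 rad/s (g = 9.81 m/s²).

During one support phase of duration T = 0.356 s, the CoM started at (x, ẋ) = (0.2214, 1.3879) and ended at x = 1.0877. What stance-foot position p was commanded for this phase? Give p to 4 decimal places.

p = 0.1020

ωT = 4.2310·0.356 = 1.506236; cosh(ωT) = 2.365734, sinh(ωT) = 2.143991
x(T) = p + (x₀−p)·cosh(ωT) + (ẋ₀/ω)·sinh(ωT) ⇒ p·(1 − cosh) = x(T) − x₀·cosh − (ẋ₀/ω)·sinh
numerator   = 1.0877 − (0.2214)·2.365734 − (1.3879/4.2310)·2.143991 = -0.139369
denominator = 1 − 2.365734 = -1.365734
p = -0.139369 / -1.365734 = 0.1020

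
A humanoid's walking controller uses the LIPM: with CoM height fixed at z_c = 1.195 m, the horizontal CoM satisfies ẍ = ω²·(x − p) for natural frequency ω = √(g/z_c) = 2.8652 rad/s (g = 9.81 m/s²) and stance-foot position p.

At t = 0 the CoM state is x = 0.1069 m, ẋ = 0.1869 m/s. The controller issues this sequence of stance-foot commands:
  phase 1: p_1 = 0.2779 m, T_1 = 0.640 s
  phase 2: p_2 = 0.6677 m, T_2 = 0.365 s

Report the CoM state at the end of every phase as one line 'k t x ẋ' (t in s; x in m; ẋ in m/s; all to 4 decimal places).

1 0.6400 -0.0719 -0.8940
2 1.0050 -0.9037 -4.0719

phase 1: p=0.2779, T=0.640, ωT=1.833728, cosh=3.208493, sinh=3.048677; start (x,ẋ)=(0.106900, 0.186900) → end (x,ẋ)=(-0.071884, -0.894029)
phase 2: p=0.6677, T=0.365, ωT=1.045798, cosh=1.598540, sinh=1.247129; start (x,ẋ)=(-0.071884, -0.894029) → end (x,ẋ)=(-0.903696, -4.071877)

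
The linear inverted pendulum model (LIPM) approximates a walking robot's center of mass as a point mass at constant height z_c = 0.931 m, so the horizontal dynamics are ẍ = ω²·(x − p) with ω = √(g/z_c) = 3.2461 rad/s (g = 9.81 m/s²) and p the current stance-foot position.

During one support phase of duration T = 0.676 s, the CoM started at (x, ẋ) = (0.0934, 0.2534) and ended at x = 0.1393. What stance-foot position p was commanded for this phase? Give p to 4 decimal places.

p = 0.1781

ωT = 3.2461·0.676 = 2.194364; cosh(ωT) = 4.542859, sinh(ωT) = 4.431429
x(T) = p + (x₀−p)·cosh(ωT) + (ẋ₀/ω)·sinh(ωT) ⇒ p·(1 − cosh) = x(T) − x₀·cosh − (ẋ₀/ω)·sinh
numerator   = 0.1393 − (0.0934)·4.542859 − (0.2534/3.2461)·4.431429 = -0.630933
denominator = 1 − 4.542859 = -3.542859
p = -0.630933 / -3.542859 = 0.1781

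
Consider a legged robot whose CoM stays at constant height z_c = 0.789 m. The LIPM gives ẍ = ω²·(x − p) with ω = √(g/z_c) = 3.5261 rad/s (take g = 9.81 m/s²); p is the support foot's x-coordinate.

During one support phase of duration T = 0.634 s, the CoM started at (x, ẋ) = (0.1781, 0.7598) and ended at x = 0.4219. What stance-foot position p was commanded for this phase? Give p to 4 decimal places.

p = 0.3798

ωT = 3.5261·0.634 = 2.235547; cosh(ωT) = 4.729267, sinh(ωT) = 4.622333
x(T) = p + (x₀−p)·cosh(ωT) + (ẋ₀/ω)·sinh(ωT) ⇒ p·(1 − cosh) = x(T) − x₀·cosh − (ẋ₀/ω)·sinh
numerator   = 0.4219 − (0.1781)·4.729267 − (0.7598/3.5261)·4.622333 = -1.416397
denominator = 1 − 4.729267 = -3.729267
p = -1.416397 / -3.729267 = 0.3798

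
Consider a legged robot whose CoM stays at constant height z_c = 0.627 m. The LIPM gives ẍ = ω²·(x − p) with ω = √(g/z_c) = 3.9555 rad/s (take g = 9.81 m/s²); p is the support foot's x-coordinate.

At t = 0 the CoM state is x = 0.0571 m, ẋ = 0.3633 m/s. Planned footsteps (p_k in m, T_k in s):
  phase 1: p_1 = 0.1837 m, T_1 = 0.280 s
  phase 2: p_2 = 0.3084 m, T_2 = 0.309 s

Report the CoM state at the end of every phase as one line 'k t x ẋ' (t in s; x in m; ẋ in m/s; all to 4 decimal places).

1 0.2800 0.0950 -0.0653
2 0.5890 -0.1108 -1.4288

phase 1: p=0.1837, T=0.280, ωT=1.107540, cosh=1.678637, sinh=1.348266; start (x,ẋ)=(0.057100, 0.363300) → end (x,ẋ)=(0.095019, -0.065317)
phase 2: p=0.3084, T=0.309, ωT=1.222249, cosh=1.844691, sinh=1.550124; start (x,ẋ)=(0.095019, -0.065317) → end (x,ẋ)=(-0.110820, -1.428843)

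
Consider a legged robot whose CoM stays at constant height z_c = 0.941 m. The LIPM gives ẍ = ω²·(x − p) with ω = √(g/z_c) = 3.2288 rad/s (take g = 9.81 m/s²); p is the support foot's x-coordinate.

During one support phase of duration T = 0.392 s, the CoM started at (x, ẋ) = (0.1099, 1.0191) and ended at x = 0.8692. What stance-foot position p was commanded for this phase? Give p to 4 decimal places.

p = -0.1574

ωT = 3.2288·0.392 = 1.265690; cosh(ωT) = 1.913791, sinh(ωT) = 1.631746
x(T) = p + (x₀−p)·cosh(ωT) + (ẋ₀/ω)·sinh(ωT) ⇒ p·(1 − cosh) = x(T) − x₀·cosh − (ẋ₀/ω)·sinh
numerator   = 0.8692 − (0.1099)·1.913791 − (1.0191/3.2288)·1.631746 = 0.143849
denominator = 1 − 1.913791 = -0.913791
p = 0.143849 / -0.913791 = -0.1574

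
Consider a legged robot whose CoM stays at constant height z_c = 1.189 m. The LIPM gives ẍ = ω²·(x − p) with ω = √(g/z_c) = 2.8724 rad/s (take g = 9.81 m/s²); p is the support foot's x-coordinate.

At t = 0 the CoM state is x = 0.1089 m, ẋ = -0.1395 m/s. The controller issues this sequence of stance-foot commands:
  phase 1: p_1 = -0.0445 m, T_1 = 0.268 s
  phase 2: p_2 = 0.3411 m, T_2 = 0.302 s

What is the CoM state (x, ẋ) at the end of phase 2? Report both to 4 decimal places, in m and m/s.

x = 0.0902, ẋ = -0.3683

phase 1: p=-0.0445, T=0.268, ωT=0.769803, cosh=1.311223, sinh=0.848119; start (x,ẋ)=(0.108900, -0.139500) → end (x,ẋ)=(0.115452, 0.190788)
phase 2: p=0.3411, T=0.302, ωT=0.867465, cosh=1.400441, sinh=0.980426; start (x,ẋ)=(0.115452, 0.190788) → end (x,ẋ)=(0.090214, -0.368277)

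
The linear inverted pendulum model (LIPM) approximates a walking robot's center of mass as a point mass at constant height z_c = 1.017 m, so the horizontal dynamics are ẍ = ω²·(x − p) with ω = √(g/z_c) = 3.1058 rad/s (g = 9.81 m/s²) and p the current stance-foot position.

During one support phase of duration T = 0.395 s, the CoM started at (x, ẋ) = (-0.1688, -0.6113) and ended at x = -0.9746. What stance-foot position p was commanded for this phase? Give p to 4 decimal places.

ωT = 3.1058·0.395 = 1.226791; cosh(ωT) = 1.851750, sinh(ωT) = 1.558518
x(T) = p + (x₀−p)·cosh(ωT) + (ẋ₀/ω)·sinh(ωT) ⇒ p·(1 − cosh) = x(T) − x₀·cosh − (ẋ₀/ω)·sinh
numerator   = -0.9746 − (-0.1688)·1.851750 − (-0.6113/3.1058)·1.558518 = -0.355269
denominator = 1 − 1.851750 = -0.851750
p = -0.355269 / -0.851750 = 0.4171

p = 0.4171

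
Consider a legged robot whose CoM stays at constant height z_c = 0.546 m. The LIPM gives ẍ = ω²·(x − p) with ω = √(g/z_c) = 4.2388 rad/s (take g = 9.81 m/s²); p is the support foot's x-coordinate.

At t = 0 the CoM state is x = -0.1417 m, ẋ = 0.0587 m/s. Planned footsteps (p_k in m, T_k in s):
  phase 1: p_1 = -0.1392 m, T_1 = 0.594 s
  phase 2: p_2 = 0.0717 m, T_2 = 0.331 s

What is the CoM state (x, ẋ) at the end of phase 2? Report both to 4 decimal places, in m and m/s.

x = -0.0971, ẋ = -0.4943

phase 1: p=-0.1392, T=0.594, ωT=2.517847, cosh=6.241251, sinh=6.160618; start (x,ẋ)=(-0.141700, 0.058700) → end (x,ẋ)=(-0.069489, 0.301077)
phase 2: p=0.0717, T=0.331, ωT=1.403043, cosh=2.156703, sinh=1.910855; start (x,ẋ)=(-0.069489, 0.301077) → end (x,ẋ)=(-0.097077, -0.494261)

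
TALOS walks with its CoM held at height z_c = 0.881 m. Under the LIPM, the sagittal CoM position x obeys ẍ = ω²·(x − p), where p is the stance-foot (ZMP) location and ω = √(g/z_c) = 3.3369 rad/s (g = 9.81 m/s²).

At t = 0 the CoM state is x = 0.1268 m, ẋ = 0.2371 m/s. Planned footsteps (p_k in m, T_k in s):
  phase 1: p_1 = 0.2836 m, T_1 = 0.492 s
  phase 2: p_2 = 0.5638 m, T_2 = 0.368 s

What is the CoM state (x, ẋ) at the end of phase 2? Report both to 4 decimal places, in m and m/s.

x = -0.7180, ẋ = -3.9602

phase 1: p=0.2836, T=0.492, ωT=1.641755, cosh=2.678932, sinh=2.485292; start (x,ẋ)=(0.126800, 0.237100) → end (x,ẋ)=(0.040133, -0.665194)
phase 2: p=0.5638, T=0.368, ωT=1.227979, cosh=1.853603, sinh=1.560720; start (x,ẋ)=(0.040133, -0.665194) → end (x,ẋ)=(-0.717992, -3.960244)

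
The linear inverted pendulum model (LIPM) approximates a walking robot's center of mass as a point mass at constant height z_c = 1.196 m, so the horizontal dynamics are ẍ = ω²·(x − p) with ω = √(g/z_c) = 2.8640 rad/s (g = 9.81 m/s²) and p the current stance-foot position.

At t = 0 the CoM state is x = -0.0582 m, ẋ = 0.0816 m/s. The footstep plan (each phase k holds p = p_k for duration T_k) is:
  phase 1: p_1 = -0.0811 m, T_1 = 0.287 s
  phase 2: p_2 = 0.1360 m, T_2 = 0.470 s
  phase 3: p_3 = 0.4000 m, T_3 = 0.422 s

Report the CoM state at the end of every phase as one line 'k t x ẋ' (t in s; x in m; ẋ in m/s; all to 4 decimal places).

phase 1: p=-0.0811, T=0.287, ωT=0.821968, cosh=1.357269, sinh=0.917703; start (x,ẋ)=(-0.058200, 0.081600) → end (x,ẋ)=(-0.023872, 0.170941)
phase 2: p=0.1360, T=0.470, ωT=1.346080, cosh=2.051296, sinh=1.791038; start (x,ẋ)=(-0.023872, 0.170941) → end (x,ẋ)=(-0.085044, -0.469416)
phase 3: p=0.4000, T=0.422, ωT=1.208608, cosh=1.823716, sinh=1.525104; start (x,ẋ)=(-0.085044, -0.469416) → end (x,ẋ)=(-0.734550, -2.974703)

1 0.2870 -0.0239 0.1709
2 0.7570 -0.0850 -0.4694
3 1.1790 -0.7346 -2.9747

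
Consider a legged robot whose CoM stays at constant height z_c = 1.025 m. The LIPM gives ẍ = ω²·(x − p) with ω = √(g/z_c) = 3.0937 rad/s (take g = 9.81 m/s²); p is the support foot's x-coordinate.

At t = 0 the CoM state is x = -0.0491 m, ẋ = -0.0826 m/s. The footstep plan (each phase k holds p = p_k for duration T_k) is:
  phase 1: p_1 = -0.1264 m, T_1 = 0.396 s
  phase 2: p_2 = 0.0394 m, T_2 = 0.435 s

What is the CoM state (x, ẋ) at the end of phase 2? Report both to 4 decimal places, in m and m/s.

x = 0.0342, ẋ = 0.0929

phase 1: p=-0.1264, T=0.396, ωT=1.225105, cosh=1.849126, sinh=1.555399; start (x,ẋ)=(-0.049100, -0.082600) → end (x,ẋ)=(-0.024991, 0.219225)
phase 2: p=0.0394, T=0.435, ωT=1.345759, cosh=2.050722, sinh=1.790380; start (x,ẋ)=(-0.024991, 0.219225) → end (x,ẋ)=(0.034222, 0.092915)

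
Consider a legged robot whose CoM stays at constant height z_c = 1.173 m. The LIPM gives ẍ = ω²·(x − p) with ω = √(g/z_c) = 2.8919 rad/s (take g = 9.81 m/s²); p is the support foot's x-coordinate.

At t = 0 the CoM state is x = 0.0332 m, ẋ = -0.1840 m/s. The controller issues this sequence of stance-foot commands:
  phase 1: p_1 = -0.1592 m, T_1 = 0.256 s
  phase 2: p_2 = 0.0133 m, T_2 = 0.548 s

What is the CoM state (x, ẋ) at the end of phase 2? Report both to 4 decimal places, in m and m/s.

x = 0.2459, ẋ = 0.7026

phase 1: p=-0.1592, T=0.256, ωT=0.740326, cosh=1.286789, sinh=0.809831; start (x,ẋ)=(0.033200, -0.184000) → end (x,ẋ)=(0.036852, 0.213822)
phase 2: p=0.0133, T=0.548, ωT=1.584761, cosh=2.541562, sinh=2.336565; start (x,ẋ)=(0.036852, 0.213822) → end (x,ẋ)=(0.245920, 0.702585)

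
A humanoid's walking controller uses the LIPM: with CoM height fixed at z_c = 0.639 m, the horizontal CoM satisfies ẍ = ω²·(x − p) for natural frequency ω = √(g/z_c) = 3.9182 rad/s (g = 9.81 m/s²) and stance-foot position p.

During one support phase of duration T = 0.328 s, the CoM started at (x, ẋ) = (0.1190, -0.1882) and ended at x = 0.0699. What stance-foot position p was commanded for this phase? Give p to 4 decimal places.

p = 0.0861

ωT = 3.9182·0.328 = 1.285170; cosh(ωT) = 1.945942, sinh(ωT) = 1.669339
x(T) = p + (x₀−p)·cosh(ωT) + (ẋ₀/ω)·sinh(ωT) ⇒ p·(1 − cosh) = x(T) − x₀·cosh − (ẋ₀/ω)·sinh
numerator   = 0.0699 − (0.1190)·1.945942 − (-0.1882/3.9182)·1.669339 = -0.081485
denominator = 1 − 1.945942 = -0.945942
p = -0.081485 / -0.945942 = 0.0861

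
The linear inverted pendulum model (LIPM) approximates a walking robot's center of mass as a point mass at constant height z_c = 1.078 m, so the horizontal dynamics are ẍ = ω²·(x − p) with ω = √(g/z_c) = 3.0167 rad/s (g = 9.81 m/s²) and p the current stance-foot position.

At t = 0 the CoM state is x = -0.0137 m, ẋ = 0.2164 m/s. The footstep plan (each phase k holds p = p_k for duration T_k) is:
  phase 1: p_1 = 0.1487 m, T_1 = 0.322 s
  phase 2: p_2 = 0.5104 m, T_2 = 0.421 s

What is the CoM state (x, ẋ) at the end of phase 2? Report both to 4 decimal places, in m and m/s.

phase 1: p=0.1487, T=0.322, ωT=0.971377, cosh=1.510071, sinh=1.131510; start (x,ẋ)=(-0.013700, 0.216400) → end (x,ẋ)=(-0.015368, -0.227561)
phase 2: p=0.5104, T=0.421, ωT=1.270031, cosh=1.920892, sinh=1.640069; start (x,ẋ)=(-0.015368, -0.227561) → end (x,ẋ)=(-0.623260, -3.038407)

x = -0.6233, ẋ = -3.0384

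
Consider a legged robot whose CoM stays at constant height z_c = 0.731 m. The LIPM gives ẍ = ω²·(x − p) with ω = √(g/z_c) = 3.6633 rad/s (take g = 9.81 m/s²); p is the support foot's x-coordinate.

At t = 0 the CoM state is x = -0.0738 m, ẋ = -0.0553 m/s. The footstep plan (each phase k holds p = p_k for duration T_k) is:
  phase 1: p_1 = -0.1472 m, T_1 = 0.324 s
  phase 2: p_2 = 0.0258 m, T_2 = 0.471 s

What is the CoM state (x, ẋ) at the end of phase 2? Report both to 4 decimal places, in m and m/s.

phase 1: p=-0.1472, T=0.324, ωT=1.186909, cosh=1.791050, sinh=1.485887; start (x,ẋ)=(-0.073800, -0.055300) → end (x,ẋ)=(-0.038167, 0.300489)
phase 2: p=0.0258, T=0.471, ωT=1.725414, cosh=2.896473, sinh=2.718374; start (x,ẋ)=(-0.038167, 0.300489) → end (x,ẋ)=(0.063500, 0.233358)

x = 0.0635, ẋ = 0.2334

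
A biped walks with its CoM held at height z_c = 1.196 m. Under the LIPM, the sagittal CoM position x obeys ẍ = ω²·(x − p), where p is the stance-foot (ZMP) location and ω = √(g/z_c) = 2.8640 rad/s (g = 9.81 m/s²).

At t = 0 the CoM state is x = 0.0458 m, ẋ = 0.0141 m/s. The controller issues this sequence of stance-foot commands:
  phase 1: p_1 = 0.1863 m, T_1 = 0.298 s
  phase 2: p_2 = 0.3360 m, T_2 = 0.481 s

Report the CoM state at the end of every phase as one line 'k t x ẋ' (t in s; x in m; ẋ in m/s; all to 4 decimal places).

1 0.2980 -0.0038 -0.3671
2 0.7790 -0.6186 -2.5811

phase 1: p=0.1863, T=0.298, ωT=0.853472, cosh=1.386859, sinh=0.960925; start (x,ẋ)=(0.045800, 0.014100) → end (x,ẋ)=(-0.003823, -0.367114)
phase 2: p=0.3360, T=0.481, ωT=1.377584, cosh=2.108748, sinh=1.856561; start (x,ẋ)=(-0.003823, -0.367114) → end (x,ẋ)=(-0.618579, -2.581054)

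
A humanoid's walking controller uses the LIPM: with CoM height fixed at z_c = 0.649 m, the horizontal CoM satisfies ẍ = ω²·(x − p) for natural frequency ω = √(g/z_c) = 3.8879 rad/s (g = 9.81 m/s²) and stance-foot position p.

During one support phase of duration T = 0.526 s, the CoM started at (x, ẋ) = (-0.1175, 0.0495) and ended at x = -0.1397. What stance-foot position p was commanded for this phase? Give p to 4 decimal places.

p = -0.0934

ωT = 3.8879·0.526 = 2.045035; cosh(ωT) = 3.929404, sinh(ωT) = 3.800028
x(T) = p + (x₀−p)·cosh(ωT) + (ẋ₀/ω)·sinh(ωT) ⇒ p·(1 − cosh) = x(T) − x₀·cosh − (ẋ₀/ω)·sinh
numerator   = -0.1397 − (-0.1175)·3.929404 − (0.0495/3.8879)·3.800028 = 0.273624
denominator = 1 − 3.929404 = -2.929404
p = 0.273624 / -2.929404 = -0.0934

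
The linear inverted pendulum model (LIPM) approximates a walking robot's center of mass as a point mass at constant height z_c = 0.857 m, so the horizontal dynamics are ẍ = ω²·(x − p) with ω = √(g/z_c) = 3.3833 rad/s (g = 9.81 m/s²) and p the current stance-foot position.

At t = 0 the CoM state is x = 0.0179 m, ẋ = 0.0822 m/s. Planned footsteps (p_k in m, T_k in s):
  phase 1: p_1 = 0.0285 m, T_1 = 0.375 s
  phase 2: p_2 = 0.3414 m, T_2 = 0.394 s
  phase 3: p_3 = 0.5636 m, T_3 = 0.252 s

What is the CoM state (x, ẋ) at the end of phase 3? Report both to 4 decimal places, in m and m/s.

phase 1: p=0.0285, T=0.375, ωT=1.268738, cosh=1.918773, sinh=1.637587; start (x,ẋ)=(0.017900, 0.082200) → end (x,ẋ)=(0.047947, 0.098994)
phase 2: p=0.3414, T=0.394, ωT=1.333020, cosh=2.028080, sinh=1.764400; start (x,ẋ)=(0.047947, 0.098994) → end (x,ẋ)=(-0.202119, -1.550995)
phase 3: p=0.5636, T=0.252, ωT=0.852592, cosh=1.386013, sinh=0.959705; start (x,ẋ)=(-0.202119, -1.550995) → end (x,ẋ)=(-0.937651, -4.635966)

x = -0.9377, ẋ = -4.6360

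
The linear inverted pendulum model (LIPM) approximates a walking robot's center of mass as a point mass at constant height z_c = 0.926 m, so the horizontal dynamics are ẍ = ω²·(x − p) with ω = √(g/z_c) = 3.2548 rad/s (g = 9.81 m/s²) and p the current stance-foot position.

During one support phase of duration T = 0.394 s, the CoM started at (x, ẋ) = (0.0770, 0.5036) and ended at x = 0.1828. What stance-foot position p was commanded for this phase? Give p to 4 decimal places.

ωT = 3.2548·0.394 = 1.282391; cosh(ωT) = 1.941312, sinh(ωT) = 1.663939
x(T) = p + (x₀−p)·cosh(ωT) + (ẋ₀/ω)·sinh(ωT) ⇒ p·(1 − cosh) = x(T) − x₀·cosh − (ẋ₀/ω)·sinh
numerator   = 0.1828 − (0.0770)·1.941312 − (0.5036/3.2548)·1.663939 = -0.224134
denominator = 1 − 1.941312 = -0.941312
p = -0.224134 / -0.941312 = 0.2381

p = 0.2381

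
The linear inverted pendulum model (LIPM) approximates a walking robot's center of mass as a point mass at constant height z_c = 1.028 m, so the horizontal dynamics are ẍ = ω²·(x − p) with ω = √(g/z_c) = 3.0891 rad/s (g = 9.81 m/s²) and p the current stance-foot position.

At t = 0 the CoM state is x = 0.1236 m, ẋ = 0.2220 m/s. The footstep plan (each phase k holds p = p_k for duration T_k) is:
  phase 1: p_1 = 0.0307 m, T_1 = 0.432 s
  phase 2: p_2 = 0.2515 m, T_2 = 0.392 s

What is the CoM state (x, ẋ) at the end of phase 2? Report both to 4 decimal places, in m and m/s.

phase 1: p=0.0307, T=0.432, ωT=1.334491, cosh=2.030678, sinh=1.767385; start (x,ẋ)=(0.123600, 0.222000) → end (x,ẋ)=(0.346364, 0.958010)
phase 2: p=0.2515, T=0.392, ωT=1.210927, cosh=1.827258, sinh=1.529337; start (x,ẋ)=(0.346364, 0.958010) → end (x,ẋ)=(0.899128, 2.198696)

x = 0.8991, ẋ = 2.1987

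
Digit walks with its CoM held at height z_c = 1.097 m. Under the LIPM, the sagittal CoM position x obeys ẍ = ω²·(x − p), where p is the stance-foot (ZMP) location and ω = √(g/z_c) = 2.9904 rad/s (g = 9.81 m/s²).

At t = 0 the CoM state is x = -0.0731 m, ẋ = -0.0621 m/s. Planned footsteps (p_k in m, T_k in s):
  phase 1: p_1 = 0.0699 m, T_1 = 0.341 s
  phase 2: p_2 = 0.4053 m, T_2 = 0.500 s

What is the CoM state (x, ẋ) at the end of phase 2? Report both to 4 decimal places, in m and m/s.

phase 1: p=0.0699, T=0.341, ωT=1.019726, cosh=1.566565, sinh=1.205871; start (x,ẋ)=(-0.073100, -0.062100) → end (x,ẋ)=(-0.179160, -0.612947)
phase 2: p=0.4053, T=0.500, ωT=1.495200, cosh=2.342216, sinh=2.118012; start (x,ẋ)=(-0.179160, -0.612947) → end (x,ẋ)=(-1.397765, -5.137454)

x = -1.3978, ẋ = -5.1375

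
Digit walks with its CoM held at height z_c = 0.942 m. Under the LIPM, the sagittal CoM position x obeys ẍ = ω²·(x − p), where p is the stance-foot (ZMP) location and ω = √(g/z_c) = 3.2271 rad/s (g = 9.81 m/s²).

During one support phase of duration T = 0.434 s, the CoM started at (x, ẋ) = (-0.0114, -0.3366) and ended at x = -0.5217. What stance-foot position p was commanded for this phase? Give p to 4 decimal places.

p = 0.2590

ωT = 3.2271·0.434 = 1.400561; cosh(ωT) = 2.151968, sinh(ωT) = 1.905509
x(T) = p + (x₀−p)·cosh(ωT) + (ẋ₀/ω)·sinh(ωT) ⇒ p·(1 − cosh) = x(T) − x₀·cosh − (ẋ₀/ω)·sinh
numerator   = -0.5217 − (-0.0114)·2.151968 − (-0.3366/3.2271)·1.905509 = -0.298415
denominator = 1 − 2.151968 = -1.151968
p = -0.298415 / -1.151968 = 0.2590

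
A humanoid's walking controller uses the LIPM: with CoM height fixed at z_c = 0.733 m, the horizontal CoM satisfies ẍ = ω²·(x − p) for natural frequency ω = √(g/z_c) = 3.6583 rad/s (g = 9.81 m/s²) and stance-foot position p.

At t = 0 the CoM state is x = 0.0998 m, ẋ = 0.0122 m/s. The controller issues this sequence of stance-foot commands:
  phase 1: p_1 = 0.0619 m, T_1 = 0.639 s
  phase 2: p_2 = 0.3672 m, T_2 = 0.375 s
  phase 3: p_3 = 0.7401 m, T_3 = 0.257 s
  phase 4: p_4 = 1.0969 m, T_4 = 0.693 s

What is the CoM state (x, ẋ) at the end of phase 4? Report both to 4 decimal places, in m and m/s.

phase 1: p=0.0619, T=0.639, ωT=2.337654, cosh=5.226731, sinh=5.130177; start (x,ẋ)=(0.099800, 0.012200) → end (x,ẋ)=(0.277102, 0.775063)
phase 2: p=0.3672, T=0.375, ωT=1.371862, cosh=2.098161, sinh=1.844526; start (x,ẋ)=(0.277102, 0.775063) → end (x,ẋ)=(0.568948, 1.018238)
phase 3: p=0.7401, T=0.257, ωT=0.940183, cosh=1.475503, sinh=1.084947; start (x,ẋ)=(0.568948, 1.018238) → end (x,ẋ)=(0.789545, 0.823102)
phase 4: p=1.0969, T=0.693, ωT=2.535202, cosh=6.349112, sinh=6.269866; start (x,ẋ)=(0.789545, 0.823102) → end (x,ẋ)=(0.556164, -1.823843)

x = 0.5562, ẋ = -1.8238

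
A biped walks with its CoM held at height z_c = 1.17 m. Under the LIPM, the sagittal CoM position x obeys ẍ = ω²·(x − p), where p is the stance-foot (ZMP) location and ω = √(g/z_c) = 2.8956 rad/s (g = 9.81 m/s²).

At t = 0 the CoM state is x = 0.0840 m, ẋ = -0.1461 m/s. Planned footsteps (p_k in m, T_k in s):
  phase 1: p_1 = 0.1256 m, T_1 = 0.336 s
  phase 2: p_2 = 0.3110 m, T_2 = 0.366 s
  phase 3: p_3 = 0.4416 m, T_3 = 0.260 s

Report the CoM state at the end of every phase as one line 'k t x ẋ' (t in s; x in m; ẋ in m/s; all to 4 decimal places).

phase 1: p=0.1256, T=0.336, ωT=0.972922, cosh=1.511820, sinh=1.133843; start (x,ẋ)=(0.084000, -0.146100) → end (x,ẋ)=(0.005499, -0.357456)
phase 2: p=0.3110, T=0.366, ωT=1.059790, cosh=1.616146, sinh=1.269618; start (x,ẋ)=(0.005499, -0.357456) → end (x,ẋ)=(-0.339466, -1.700815)
phase 3: p=0.4416, T=0.260, ωT=0.752856, cosh=1.297037, sinh=0.826018; start (x,ẋ)=(-0.339466, -1.700815) → end (x,ẋ)=(-1.056657, -4.074186)

1 0.3360 0.0055 -0.3575
2 0.7020 -0.3395 -1.7008
3 0.9620 -1.0567 -4.0742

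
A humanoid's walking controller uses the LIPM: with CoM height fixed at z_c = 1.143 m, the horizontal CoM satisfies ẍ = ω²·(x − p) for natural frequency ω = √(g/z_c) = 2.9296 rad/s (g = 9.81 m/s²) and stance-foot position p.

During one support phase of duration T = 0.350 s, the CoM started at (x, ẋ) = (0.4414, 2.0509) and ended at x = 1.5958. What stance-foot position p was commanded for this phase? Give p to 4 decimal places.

p = -0.0888

ωT = 2.9296·0.350 = 1.025360; cosh(ωT) = 1.573383, sinh(ωT) = 1.214716
x(T) = p + (x₀−p)·cosh(ωT) + (ẋ₀/ω)·sinh(ωT) ⇒ p·(1 − cosh) = x(T) − x₀·cosh − (ẋ₀/ω)·sinh
numerator   = 1.5958 − (0.4414)·1.573383 − (2.0509/2.9296)·1.214716 = 0.050933
denominator = 1 − 1.573383 = -0.573383
p = 0.050933 / -0.573383 = -0.0888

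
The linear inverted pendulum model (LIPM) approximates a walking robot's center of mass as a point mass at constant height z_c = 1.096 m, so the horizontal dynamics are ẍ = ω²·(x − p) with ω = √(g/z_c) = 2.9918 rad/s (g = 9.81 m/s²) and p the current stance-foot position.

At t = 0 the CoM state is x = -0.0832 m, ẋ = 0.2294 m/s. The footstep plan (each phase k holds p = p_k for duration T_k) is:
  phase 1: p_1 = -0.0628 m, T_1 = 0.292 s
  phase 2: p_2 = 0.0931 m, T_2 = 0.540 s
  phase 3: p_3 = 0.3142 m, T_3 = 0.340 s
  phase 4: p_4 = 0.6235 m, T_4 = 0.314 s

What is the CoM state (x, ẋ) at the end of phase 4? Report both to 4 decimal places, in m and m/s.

phase 1: p=-0.0628, T=0.292, ωT=0.873606, cosh=1.406488, sinh=0.989044; start (x,ẋ)=(-0.083200, 0.229400) → end (x,ẋ)=(-0.015656, 0.262284)
phase 2: p=0.0931, T=0.540, ωT=1.615572, cosh=2.614771, sinh=2.415994; start (x,ẋ)=(-0.015656, 0.262284) → end (x,ẋ)=(0.020532, -0.100295)
phase 3: p=0.3142, T=0.340, ωT=1.017212, cosh=1.563538, sinh=1.201936; start (x,ẋ)=(0.020532, -0.100295) → end (x,ẋ)=(-0.185253, -1.212829)
phase 4: p=0.6235, T=0.314, ωT=0.939425, cosh=1.474681, sinh=1.083829; start (x,ẋ)=(-0.185253, -1.212829) → end (x,ẋ)=(-1.008521, -4.411000)

x = -1.0085, ẋ = -4.4110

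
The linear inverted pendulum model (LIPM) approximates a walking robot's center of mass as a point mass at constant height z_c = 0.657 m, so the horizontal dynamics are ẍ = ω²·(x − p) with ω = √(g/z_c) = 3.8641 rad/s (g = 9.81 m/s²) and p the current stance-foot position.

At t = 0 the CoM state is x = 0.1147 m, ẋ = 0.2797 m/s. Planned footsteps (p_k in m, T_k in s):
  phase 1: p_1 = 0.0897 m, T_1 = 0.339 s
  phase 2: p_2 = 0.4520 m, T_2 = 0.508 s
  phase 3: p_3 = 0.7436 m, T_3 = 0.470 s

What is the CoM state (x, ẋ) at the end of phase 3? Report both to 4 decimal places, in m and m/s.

x = -0.2115, ẋ = -3.4741

phase 1: p=0.0897, T=0.339, ωT=1.309930, cosh=1.987876, sinh=1.718037; start (x,ẋ)=(0.114700, 0.279700) → end (x,ẋ)=(0.263756, 0.721976)
phase 2: p=0.4520, T=0.508, ωT=1.962963, cosh=3.630417, sinh=3.489975; start (x,ẋ)=(0.263756, 0.721976) → end (x,ẋ)=(0.420669, 0.082484)
phase 3: p=0.7436, T=0.470, ωT=1.816127, cosh=3.155328, sinh=2.992673; start (x,ẋ)=(0.420669, 0.082484) → end (x,ẋ)=(-0.211472, -3.474111)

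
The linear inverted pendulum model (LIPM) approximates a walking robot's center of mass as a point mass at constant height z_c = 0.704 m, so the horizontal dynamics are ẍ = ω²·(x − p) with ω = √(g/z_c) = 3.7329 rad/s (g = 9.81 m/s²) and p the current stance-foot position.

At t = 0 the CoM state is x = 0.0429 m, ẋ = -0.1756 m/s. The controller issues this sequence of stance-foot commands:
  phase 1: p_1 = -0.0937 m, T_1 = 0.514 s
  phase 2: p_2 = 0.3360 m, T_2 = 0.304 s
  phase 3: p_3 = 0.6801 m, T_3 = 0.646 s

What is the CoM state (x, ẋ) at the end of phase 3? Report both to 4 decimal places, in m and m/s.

phase 1: p=-0.0937, T=0.514, ωT=1.918711, cosh=3.479483, sinh=3.332687; start (x,ẋ)=(0.042900, -0.175600) → end (x,ẋ)=(0.224824, 1.088387)
phase 2: p=0.3360, T=0.304, ωT=1.134802, cosh=1.716021, sinh=1.394535; start (x,ẋ)=(0.224824, 1.088387) → end (x,ẋ)=(0.551818, 1.288949)
phase 3: p=0.6801, T=0.646, ωT=2.411453, cosh=5.619920, sinh=5.530235; start (x,ẋ)=(0.551818, 1.288949) → end (x,ẋ)=(1.868727, 4.595573)

x = 1.8687, ẋ = 4.5956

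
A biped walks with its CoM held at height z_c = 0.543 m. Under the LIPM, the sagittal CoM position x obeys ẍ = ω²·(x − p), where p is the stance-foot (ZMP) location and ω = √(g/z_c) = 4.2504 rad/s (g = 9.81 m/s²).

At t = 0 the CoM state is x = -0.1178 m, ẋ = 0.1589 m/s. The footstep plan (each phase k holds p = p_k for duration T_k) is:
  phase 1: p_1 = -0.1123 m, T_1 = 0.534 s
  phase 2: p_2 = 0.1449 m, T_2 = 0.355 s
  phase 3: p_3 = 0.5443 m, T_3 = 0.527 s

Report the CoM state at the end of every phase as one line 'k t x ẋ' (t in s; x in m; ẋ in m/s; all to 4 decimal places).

phase 1: p=-0.1123, T=0.534, ωT=2.269714, cosh=4.889985, sinh=4.786644; start (x,ẋ)=(-0.117800, 0.158900) → end (x,ẋ)=(0.039752, 0.665120)
phase 2: p=0.1449, T=0.355, ωT=1.508892, cosh=2.371436, sinh=2.150282; start (x,ẋ)=(0.039752, 0.665120) → end (x,ẋ)=(0.232034, 0.616288)
phase 3: p=0.5443, T=0.527, ωT=2.239961, cosh=4.749713, sinh=4.643250; start (x,ẋ)=(0.232034, 0.616288) → end (x,ẋ)=(-0.265623, -3.235584)

1 0.5340 0.0398 0.6651
2 0.8890 0.2320 0.6163
3 1.4160 -0.2656 -3.2356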